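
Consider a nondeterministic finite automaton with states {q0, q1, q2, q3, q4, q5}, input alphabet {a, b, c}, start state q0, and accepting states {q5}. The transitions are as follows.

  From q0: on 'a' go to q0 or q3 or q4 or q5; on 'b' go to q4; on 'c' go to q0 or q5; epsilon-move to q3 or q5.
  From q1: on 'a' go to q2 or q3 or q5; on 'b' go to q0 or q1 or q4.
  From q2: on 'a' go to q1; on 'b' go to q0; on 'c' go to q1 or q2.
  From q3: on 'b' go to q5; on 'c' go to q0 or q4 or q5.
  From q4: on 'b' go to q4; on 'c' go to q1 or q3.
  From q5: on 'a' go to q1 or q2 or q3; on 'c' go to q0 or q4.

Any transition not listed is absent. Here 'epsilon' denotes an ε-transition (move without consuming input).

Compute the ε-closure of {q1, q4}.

{q1, q4}

Begin with {q1, q4}.
No ε-moves leave this set, so the closure equals the set itself.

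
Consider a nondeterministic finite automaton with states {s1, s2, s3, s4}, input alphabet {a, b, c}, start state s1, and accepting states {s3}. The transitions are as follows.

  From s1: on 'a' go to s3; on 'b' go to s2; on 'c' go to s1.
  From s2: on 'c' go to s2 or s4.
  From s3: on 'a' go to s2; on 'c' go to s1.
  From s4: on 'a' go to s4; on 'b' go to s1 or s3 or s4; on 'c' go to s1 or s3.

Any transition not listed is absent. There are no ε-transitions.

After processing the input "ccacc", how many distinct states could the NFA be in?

1

Start in {s1}.
Read 'c': s1→{s1}; now {s1}.
Read 'c': s1→{s1}; now {s1}.
Read 'a': s1→{s3}; now {s3}.
Read 'c': s3→{s1}; now {s1}.
Read 'c': s1→{s1}; now {s1}.
That set has 1 state.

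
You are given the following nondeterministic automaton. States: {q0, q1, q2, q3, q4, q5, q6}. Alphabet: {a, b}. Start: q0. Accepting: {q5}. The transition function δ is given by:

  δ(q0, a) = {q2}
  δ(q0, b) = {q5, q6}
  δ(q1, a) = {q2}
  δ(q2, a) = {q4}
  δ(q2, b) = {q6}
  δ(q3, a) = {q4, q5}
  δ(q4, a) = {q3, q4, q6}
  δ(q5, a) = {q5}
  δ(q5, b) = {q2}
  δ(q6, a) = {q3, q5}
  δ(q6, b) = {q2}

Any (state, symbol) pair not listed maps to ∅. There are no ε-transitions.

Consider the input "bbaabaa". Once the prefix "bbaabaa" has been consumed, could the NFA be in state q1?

No

Start in {q0}.
Read 'b': {q0} → {q5, q6}.
Read 'b': {q5, q6} → {q2}.
Read 'a': {q2} → {q4}.
Read 'a': {q4} → {q3, q4, q6}.
Read 'b': {q3, q4, q6} → {q2}.
Read 'a': {q2} → {q4}.
Read 'a': {q4} → {q3, q4, q6}.
State q1 is not in {q3, q4, q6}.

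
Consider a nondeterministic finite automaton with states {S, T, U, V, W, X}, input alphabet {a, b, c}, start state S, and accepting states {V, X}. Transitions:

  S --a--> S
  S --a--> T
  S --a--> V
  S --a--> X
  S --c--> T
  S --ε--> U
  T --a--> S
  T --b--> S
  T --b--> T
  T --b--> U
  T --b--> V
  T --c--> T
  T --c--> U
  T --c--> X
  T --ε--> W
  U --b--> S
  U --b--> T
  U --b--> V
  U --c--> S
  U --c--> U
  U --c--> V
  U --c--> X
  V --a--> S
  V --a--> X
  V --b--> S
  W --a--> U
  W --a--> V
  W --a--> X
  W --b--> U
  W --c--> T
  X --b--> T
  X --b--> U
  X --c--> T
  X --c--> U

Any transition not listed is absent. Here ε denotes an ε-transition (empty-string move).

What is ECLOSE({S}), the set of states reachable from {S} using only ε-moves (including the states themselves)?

{S, U}

Begin with {S}.
ε-move S → U; add U.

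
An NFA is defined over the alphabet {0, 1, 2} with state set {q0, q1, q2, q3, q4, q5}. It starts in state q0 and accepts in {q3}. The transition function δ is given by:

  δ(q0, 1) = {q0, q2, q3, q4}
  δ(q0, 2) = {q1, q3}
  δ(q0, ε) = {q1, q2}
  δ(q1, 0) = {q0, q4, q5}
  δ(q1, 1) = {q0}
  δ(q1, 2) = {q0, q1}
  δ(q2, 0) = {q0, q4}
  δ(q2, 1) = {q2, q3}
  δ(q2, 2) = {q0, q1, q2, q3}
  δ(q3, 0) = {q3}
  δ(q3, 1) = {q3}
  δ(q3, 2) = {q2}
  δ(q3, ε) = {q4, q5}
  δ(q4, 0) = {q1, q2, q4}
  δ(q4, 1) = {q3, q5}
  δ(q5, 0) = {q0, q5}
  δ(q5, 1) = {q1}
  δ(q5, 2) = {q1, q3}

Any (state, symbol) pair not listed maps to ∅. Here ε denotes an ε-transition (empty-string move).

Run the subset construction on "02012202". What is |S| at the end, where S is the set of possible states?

Start: ε-closure({q0}) = {q0, q1, q2}.
Read '0': {q0, q1, q2} → {q0, q1, q2, q4, q5}.
Read '2': {q0, q1, q2, q4, q5} → {q0, q1, q2, q3, q4, q5}.
Read '0': {q0, q1, q2, q3, q4, q5} → {q0, q1, q2, q3, q4, q5}.
Read '1': {q0, q1, q2, q3, q4, q5} → {q0, q1, q2, q3, q4, q5}.
Read '2': {q0, q1, q2, q3, q4, q5} → {q0, q1, q2, q3, q4, q5}.
Read '2': {q0, q1, q2, q3, q4, q5} → {q0, q1, q2, q3, q4, q5}.
Read '0': {q0, q1, q2, q3, q4, q5} → {q0, q1, q2, q3, q4, q5}.
Read '2': {q0, q1, q2, q3, q4, q5} → {q0, q1, q2, q3, q4, q5}.
That set has 6 states.

6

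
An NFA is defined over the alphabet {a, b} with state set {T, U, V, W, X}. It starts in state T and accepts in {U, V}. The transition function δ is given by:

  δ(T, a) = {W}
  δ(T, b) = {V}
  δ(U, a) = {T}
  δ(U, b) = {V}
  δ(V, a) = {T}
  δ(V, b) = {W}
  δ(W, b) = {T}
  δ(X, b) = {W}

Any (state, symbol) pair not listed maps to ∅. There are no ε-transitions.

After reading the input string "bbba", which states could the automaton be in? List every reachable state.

Start in {T}.
Read 'b': T→{V}; now {V}.
Read 'b': V→{W}; now {W}.
Read 'b': W→{T}; now {T}.
Read 'a': T→{W}; now {W}.

{W}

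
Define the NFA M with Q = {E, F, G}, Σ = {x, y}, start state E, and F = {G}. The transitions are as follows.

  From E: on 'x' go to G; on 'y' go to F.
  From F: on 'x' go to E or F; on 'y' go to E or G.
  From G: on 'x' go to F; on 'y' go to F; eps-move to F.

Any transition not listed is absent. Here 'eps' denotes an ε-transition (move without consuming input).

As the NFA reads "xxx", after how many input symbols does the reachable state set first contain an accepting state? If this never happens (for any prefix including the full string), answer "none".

1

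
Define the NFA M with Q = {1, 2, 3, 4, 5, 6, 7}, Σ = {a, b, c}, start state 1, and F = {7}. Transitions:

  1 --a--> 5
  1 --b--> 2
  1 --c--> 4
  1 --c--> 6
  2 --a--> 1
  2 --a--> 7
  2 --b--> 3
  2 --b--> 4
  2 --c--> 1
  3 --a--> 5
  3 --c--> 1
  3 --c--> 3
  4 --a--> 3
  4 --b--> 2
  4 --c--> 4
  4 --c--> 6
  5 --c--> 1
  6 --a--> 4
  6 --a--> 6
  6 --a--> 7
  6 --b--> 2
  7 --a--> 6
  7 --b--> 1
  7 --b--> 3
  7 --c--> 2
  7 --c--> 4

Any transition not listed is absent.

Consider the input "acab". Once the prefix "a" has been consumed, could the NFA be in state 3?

No

Start in {1}.
Read 'a': {1} → {5}.
State 3 is not in {5}.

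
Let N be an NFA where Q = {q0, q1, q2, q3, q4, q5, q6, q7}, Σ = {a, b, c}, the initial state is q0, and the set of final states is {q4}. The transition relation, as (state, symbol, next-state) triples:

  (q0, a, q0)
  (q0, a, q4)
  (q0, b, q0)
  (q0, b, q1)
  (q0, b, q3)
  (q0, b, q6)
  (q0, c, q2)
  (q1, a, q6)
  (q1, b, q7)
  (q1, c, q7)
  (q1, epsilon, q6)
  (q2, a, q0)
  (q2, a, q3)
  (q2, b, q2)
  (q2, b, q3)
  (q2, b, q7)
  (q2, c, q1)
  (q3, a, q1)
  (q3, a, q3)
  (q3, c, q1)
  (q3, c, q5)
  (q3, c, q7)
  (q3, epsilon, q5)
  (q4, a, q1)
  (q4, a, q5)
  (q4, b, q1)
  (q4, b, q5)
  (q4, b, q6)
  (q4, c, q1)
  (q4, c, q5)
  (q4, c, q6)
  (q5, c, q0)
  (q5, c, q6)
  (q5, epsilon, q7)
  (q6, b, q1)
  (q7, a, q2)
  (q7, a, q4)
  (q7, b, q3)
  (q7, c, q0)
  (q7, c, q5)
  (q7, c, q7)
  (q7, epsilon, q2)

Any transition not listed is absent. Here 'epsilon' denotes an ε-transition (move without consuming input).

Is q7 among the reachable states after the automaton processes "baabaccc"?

Yes

Start in {q0}.
Read 'b': q0→{q0, q1, q3, q6}; union {q0, q1, q3, q6}; ε-closure = {q0, q1, q2, q3, q5, q6, q7}.
Read 'a': q0→{q0, q4}, q1→{q6}, q2→{q0, q3}, q3→{q1, q3}, q5→∅, q6→∅, q7→{q2, q4}; union {q0, q1, q2, q3, q4, q6}; ε-closure = {q0, q1, q2, q3, q4, q5, q6, q7}.
Read 'a': q0→{q0, q4}, q1→{q6}, q2→{q0, q3}, q3→{q1, q3}, q4→{q1, q5}, q5→∅, q6→∅, q7→{q2, q4}; union {q0, q1, q2, q3, q4, q5, q6}; ε-closure = {q0, q1, q2, q3, q4, q5, q6, q7}.
Read 'b': q0→{q0, q1, q3, q6}, q1→{q7}, q2→{q2, q3, q7}, q3→∅, q4→{q1, q5, q6}, q5→∅, q6→{q1}, q7→{q3}; now {q0, q1, q2, q3, q5, q6, q7}.
Read 'a': q0→{q0, q4}, q1→{q6}, q2→{q0, q3}, q3→{q1, q3}, q5→∅, q6→∅, q7→{q2, q4}; union {q0, q1, q2, q3, q4, q6}; ε-closure = {q0, q1, q2, q3, q4, q5, q6, q7}.
Read 'c': q0→{q2}, q1→{q7}, q2→{q1}, q3→{q1, q5, q7}, q4→{q1, q5, q6}, q5→{q0, q6}, q6→∅, q7→{q0, q5, q7}; now {q0, q1, q2, q5, q6, q7}.
Read 'c': q0→{q2}, q1→{q7}, q2→{q1}, q5→{q0, q6}, q6→∅, q7→{q0, q5, q7}; now {q0, q1, q2, q5, q6, q7}.
Read 'c': q0→{q2}, q1→{q7}, q2→{q1}, q5→{q0, q6}, q6→∅, q7→{q0, q5, q7}; now {q0, q1, q2, q5, q6, q7}.
State q7 is in {q0, q1, q2, q5, q6, q7}.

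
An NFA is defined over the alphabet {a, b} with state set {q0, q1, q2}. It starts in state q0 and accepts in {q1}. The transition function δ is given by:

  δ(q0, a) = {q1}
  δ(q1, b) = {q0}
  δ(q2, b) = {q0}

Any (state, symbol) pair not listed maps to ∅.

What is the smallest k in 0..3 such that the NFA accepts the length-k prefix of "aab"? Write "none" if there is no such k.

1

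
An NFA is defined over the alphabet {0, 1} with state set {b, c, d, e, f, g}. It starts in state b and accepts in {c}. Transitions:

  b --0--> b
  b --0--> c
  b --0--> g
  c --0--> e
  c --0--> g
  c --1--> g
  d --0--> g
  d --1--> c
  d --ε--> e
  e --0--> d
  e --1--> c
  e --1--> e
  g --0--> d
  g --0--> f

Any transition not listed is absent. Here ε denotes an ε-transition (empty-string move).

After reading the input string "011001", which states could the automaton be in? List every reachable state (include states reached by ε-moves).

Start in {b}.
Read '0': b→{b, c, g}; now {b, c, g}.
Read '1': b→∅, c→{g}, g→∅; now {g}.
Read '1': g→∅; now ∅.
The set is empty and remains empty for the remaining 3 symbols.

∅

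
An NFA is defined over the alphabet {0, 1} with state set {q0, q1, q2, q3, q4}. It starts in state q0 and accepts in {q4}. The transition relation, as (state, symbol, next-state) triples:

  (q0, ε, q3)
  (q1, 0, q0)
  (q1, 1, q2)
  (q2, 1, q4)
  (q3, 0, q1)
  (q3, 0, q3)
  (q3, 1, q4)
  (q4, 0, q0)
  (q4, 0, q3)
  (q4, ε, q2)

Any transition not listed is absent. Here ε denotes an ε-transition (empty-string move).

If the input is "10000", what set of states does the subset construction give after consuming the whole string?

Start: ε-closure({q0}) = {q0, q3}.
Read '1': {q0, q3} → {q2, q4}.
Read '0': {q2, q4} → {q0, q3}.
Read '0': {q0, q3} → {q1, q3}.
Read '0': {q1, q3} → {q0, q1, q3}.
Read '0': {q0, q1, q3} → {q0, q1, q3}.

{q0, q1, q3}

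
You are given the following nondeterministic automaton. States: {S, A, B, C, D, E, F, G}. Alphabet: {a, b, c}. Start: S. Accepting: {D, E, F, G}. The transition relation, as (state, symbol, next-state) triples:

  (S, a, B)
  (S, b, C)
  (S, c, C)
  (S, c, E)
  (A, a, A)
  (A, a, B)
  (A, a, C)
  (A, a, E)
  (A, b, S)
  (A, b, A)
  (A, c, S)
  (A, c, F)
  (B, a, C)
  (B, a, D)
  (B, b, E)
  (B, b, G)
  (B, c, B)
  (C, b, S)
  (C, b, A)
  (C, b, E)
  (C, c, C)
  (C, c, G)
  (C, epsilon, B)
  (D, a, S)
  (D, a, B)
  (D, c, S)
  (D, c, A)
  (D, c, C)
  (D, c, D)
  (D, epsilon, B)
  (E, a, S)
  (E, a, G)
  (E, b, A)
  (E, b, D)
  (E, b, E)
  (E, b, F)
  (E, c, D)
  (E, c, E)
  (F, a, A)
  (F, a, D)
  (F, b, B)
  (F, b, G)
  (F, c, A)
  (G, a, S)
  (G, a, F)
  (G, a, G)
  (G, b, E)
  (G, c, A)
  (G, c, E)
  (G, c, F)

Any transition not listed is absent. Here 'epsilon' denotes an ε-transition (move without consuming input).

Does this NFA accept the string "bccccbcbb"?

Yes

Start in {S}.
Read 'b': S→{C}; union {C}; ε-closure = {B, C}.
Read 'c': B→{B}, C→{C, G}; now {B, C, G}.
Read 'c': B→{B}, C→{C, G}, G→{A, E, F}; now {A, B, C, E, F, G}.
Read 'c': A→{S, F}, B→{B}, C→{C, G}, E→{D, E}, F→{A}, G→{A, E, F}; now {S, A, B, C, D, E, F, G}.
Read 'c': S→{C, E}, A→{S, F}, B→{B}, C→{C, G}, D→{S, A, C, D}, E→{D, E}, F→{A}, G→{A, E, F}; now {S, A, B, C, D, E, F, G}.
Read 'b': S→{C}, A→{S, A}, B→{E, G}, C→{S, A, E}, D→∅, E→{A, D, E, F}, F→{B, G}, G→{E}; now {S, A, B, C, D, E, F, G}.
Read 'c': S→{C, E}, A→{S, F}, B→{B}, C→{C, G}, D→{S, A, C, D}, E→{D, E}, F→{A}, G→{A, E, F}; now {S, A, B, C, D, E, F, G}.
Read 'b': S→{C}, A→{S, A}, B→{E, G}, C→{S, A, E}, D→∅, E→{A, D, E, F}, F→{B, G}, G→{E}; now {S, A, B, C, D, E, F, G}.
Read 'b': S→{C}, A→{S, A}, B→{E, G}, C→{S, A, E}, D→∅, E→{A, D, E, F}, F→{B, G}, G→{E}; now {S, A, B, C, D, E, F, G}.
The final set {S, A, B, C, D, E, F, G} contains the accepting states D, E, F, G.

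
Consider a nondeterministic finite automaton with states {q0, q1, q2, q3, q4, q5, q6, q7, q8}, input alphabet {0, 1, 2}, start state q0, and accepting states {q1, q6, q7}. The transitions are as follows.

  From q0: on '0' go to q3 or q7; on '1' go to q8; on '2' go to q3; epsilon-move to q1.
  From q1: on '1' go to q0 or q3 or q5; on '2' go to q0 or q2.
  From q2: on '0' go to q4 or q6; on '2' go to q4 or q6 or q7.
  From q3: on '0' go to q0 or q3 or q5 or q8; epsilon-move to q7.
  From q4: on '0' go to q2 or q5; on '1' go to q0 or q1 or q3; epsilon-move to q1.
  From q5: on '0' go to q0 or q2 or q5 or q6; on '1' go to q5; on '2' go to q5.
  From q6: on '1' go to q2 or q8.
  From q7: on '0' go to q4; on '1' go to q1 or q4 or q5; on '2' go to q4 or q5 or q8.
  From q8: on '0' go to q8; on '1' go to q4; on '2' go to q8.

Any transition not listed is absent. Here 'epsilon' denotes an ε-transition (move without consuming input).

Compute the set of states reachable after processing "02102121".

{q0, q1, q2, q3, q4, q5, q7, q8}

Start: ε-closure({q0}) = {q0, q1}.
Read '0': q0→{q3, q7}, q1→∅; now {q3, q7}.
Read '2': q3→∅, q7→{q4, q5, q8}; union {q4, q5, q8}; ε-closure = {q1, q4, q5, q8}.
Read '1': q1→{q0, q3, q5}, q4→{q0, q1, q3}, q5→{q5}, q8→{q4}; union {q0, q1, q3, q4, q5}; ε-closure = {q0, q1, q3, q4, q5, q7}.
Read '0': q0→{q3, q7}, q1→∅, q3→{q0, q3, q5, q8}, q4→{q2, q5}, q5→{q0, q2, q5, q6}, q7→{q4}; union {q0, q2, q3, q4, q5, q6, q7, q8}; ε-closure = {q0, q1, q2, q3, q4, q5, q6, q7, q8}.
Read '2': q0→{q3}, q1→{q0, q2}, q2→{q4, q6, q7}, q3→∅, q4→∅, q5→{q5}, q6→∅, q7→{q4, q5, q8}, q8→{q8}; union {q0, q2, q3, q4, q5, q6, q7, q8}; ε-closure = {q0, q1, q2, q3, q4, q5, q6, q7, q8}.
Read '1': q0→{q8}, q1→{q0, q3, q5}, q2→∅, q3→∅, q4→{q0, q1, q3}, q5→{q5}, q6→{q2, q8}, q7→{q1, q4, q5}, q8→{q4}; union {q0, q1, q2, q3, q4, q5, q8}; ε-closure = {q0, q1, q2, q3, q4, q5, q7, q8}.
Read '2': q0→{q3}, q1→{q0, q2}, q2→{q4, q6, q7}, q3→∅, q4→∅, q5→{q5}, q7→{q4, q5, q8}, q8→{q8}; union {q0, q2, q3, q4, q5, q6, q7, q8}; ε-closure = {q0, q1, q2, q3, q4, q5, q6, q7, q8}.
Read '1': q0→{q8}, q1→{q0, q3, q5}, q2→∅, q3→∅, q4→{q0, q1, q3}, q5→{q5}, q6→{q2, q8}, q7→{q1, q4, q5}, q8→{q4}; union {q0, q1, q2, q3, q4, q5, q8}; ε-closure = {q0, q1, q2, q3, q4, q5, q7, q8}.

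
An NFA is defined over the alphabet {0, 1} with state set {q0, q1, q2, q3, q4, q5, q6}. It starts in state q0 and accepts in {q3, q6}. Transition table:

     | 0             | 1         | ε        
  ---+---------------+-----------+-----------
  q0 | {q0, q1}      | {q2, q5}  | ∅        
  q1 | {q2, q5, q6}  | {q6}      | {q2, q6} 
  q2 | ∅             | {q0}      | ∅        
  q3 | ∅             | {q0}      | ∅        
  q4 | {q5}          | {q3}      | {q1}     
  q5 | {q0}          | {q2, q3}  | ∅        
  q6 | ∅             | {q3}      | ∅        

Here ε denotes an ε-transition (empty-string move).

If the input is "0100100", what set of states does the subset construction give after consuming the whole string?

{q0, q1, q2, q5, q6}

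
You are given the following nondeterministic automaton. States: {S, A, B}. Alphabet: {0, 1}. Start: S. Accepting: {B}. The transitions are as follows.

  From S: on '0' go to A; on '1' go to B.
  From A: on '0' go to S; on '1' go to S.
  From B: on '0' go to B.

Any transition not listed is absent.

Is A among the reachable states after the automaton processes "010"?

Start in {S}.
Read '0': {S} → {A}.
Read '1': {A} → {S}.
Read '0': {S} → {A}.
State A is in {A}.

Yes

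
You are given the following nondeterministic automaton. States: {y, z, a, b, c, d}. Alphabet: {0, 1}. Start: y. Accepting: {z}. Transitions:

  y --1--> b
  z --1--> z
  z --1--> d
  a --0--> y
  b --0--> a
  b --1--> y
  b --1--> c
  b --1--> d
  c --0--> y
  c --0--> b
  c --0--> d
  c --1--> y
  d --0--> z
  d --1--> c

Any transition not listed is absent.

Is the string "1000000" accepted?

Start in {y}.
Read '1': {y} → {b}.
Read '0': {b} → {a}.
Read '0': {a} → {y}.
Read '0': {y} → ∅.
The set is empty and remains empty for the remaining 3 symbols.
The final set ∅ contains no accepting state.

No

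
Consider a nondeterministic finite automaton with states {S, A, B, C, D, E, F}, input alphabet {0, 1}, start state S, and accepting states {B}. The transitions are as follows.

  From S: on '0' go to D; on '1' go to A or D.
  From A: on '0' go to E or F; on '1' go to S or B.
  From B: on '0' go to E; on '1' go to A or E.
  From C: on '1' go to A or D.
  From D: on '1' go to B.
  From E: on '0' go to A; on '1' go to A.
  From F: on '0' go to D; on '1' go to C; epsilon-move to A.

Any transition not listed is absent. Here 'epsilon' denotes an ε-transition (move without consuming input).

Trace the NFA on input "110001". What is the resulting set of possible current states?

Start in {S}.
Read '1': {S} → {A, D}.
Read '1': {A, D} → {S, B}.
Read '0': {S, B} → {D, E}.
Read '0': {D, E} → {A}.
Read '0': {A} → {A, E, F}.
Read '1': {A, E, F} → {S, A, B, C}.

{S, A, B, C}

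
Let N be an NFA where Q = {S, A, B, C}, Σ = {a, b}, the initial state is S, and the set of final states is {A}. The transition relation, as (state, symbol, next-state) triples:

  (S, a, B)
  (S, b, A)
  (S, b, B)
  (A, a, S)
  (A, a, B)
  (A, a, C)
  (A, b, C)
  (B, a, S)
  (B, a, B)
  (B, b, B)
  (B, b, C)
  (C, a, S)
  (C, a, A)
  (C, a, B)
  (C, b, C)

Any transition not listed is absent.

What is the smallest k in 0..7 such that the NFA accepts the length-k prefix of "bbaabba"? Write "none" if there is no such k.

Start in {S}.
Read 'b': {S} → {A, B}.
None of the earlier sets intersect F, but {A, B} does.

1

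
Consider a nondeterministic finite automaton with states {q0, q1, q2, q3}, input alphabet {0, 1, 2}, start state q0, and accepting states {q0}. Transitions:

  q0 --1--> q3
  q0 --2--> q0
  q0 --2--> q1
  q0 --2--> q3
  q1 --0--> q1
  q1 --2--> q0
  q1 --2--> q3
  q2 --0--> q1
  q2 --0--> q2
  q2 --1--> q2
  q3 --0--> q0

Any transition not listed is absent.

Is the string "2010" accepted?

Yes

Start in {q0}.
Read '2': {q0} → {q0, q1, q3}.
Read '0': {q0, q1, q3} → {q0, q1}.
Read '1': {q0, q1} → {q3}.
Read '0': {q3} → {q0}.
The final set {q0} contains the accepting state q0.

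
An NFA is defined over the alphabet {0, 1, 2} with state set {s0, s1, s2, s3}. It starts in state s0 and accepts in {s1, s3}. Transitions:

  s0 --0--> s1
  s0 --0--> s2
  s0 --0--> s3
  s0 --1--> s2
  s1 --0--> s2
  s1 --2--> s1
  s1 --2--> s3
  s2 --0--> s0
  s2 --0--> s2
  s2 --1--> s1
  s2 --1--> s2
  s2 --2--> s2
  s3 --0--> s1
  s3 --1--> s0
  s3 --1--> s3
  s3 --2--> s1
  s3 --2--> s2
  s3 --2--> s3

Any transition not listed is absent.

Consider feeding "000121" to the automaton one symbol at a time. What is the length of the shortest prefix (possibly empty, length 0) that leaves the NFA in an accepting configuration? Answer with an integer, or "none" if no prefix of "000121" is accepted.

Start in {s0}.
Read '0': {s0} → {s1, s2, s3}.
None of the earlier sets intersect F, but {s1, s2, s3} does.

1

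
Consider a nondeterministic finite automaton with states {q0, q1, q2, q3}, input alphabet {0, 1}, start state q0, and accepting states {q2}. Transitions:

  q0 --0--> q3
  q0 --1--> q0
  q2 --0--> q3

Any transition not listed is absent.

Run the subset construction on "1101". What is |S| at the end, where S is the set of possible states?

0

Start in {q0}.
Read '1': {q0} → {q0}.
Read '1': {q0} → {q0}.
Read '0': {q0} → {q3}.
Read '1': {q3} → ∅.
That set has 0 states.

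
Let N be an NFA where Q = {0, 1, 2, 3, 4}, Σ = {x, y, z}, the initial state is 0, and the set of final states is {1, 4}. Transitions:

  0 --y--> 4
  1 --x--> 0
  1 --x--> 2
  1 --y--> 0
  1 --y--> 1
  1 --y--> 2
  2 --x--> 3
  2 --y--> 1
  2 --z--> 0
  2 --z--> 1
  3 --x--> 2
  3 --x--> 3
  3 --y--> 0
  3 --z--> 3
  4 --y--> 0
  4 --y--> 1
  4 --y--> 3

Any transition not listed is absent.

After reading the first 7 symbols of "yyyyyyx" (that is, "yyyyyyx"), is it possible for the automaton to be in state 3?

Yes

Start in {0}.
Read 'y': 0→{4}; now {4}.
Read 'y': 4→{0, 1, 3}; now {0, 1, 3}.
Read 'y': 0→{4}, 1→{0, 1, 2}, 3→{0}; now {0, 1, 2, 4}.
Read 'y': 0→{4}, 1→{0, 1, 2}, 2→{1}, 4→{0, 1, 3}; now {0, 1, 2, 3, 4}.
Read 'y': 0→{4}, 1→{0, 1, 2}, 2→{1}, 3→{0}, 4→{0, 1, 3}; now {0, 1, 2, 3, 4}.
Read 'y': 0→{4}, 1→{0, 1, 2}, 2→{1}, 3→{0}, 4→{0, 1, 3}; now {0, 1, 2, 3, 4}.
Read 'x': 0→∅, 1→{0, 2}, 2→{3}, 3→{2, 3}, 4→∅; now {0, 2, 3}.
State 3 is in {0, 2, 3}.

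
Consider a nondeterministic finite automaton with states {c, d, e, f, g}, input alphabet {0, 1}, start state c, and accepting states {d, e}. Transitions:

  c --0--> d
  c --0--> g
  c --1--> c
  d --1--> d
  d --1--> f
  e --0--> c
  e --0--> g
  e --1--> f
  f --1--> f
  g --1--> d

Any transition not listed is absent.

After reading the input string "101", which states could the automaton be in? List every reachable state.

Start in {c}.
Read '1': c→{c}; now {c}.
Read '0': c→{d, g}; now {d, g}.
Read '1': d→{d, f}, g→{d}; now {d, f}.

{d, f}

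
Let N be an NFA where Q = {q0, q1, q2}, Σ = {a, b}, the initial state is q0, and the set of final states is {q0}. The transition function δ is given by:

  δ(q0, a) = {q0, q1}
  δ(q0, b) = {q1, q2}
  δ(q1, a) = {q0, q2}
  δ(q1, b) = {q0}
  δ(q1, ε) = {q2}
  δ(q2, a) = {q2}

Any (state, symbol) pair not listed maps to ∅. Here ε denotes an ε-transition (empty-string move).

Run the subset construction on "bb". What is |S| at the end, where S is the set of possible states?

1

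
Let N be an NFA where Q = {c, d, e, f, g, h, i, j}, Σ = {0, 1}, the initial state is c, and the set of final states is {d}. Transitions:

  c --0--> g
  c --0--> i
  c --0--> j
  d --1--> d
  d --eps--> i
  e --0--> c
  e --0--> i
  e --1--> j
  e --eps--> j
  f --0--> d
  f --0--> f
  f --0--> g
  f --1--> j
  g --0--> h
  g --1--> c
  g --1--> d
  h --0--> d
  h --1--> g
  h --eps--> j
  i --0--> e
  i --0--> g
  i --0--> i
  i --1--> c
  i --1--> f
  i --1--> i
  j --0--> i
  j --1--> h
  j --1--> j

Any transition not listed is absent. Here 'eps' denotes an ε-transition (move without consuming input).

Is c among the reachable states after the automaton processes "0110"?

Start in {c}.
Read '0': c→{g, i, j}; now {g, i, j}.
Read '1': g→{c, d}, i→{c, f, i}, j→{h, j}; now {c, d, f, h, i, j}.
Read '1': c→∅, d→{d}, f→{j}, h→{g}, i→{c, f, i}, j→{h, j}; now {c, d, f, g, h, i, j}.
Read '0': c→{g, i, j}, d→∅, f→{d, f, g}, g→{h}, h→{d}, i→{e, g, i}, j→{i}; now {d, e, f, g, h, i, j}.
State c is not in {d, e, f, g, h, i, j}.

No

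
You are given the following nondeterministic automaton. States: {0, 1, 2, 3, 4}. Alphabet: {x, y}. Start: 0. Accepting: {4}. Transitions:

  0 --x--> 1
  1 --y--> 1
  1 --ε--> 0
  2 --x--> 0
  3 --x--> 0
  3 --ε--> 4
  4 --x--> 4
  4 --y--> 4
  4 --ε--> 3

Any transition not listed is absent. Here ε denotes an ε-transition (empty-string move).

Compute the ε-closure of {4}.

{3, 4}

Begin with {4}.
ε-move 4 → 3; add 3.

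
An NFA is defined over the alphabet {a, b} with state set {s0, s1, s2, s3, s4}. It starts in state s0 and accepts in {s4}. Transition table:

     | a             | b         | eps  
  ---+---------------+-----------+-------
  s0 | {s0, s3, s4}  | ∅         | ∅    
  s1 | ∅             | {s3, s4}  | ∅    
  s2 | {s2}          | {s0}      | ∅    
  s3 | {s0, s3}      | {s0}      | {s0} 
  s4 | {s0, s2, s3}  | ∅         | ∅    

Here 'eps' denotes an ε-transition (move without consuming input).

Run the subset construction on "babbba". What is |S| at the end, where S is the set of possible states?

0

Start in {s0}.
Read 'b': {s0} → ∅.
The set is empty and remains empty for the remaining 5 symbols.
That set has 0 states.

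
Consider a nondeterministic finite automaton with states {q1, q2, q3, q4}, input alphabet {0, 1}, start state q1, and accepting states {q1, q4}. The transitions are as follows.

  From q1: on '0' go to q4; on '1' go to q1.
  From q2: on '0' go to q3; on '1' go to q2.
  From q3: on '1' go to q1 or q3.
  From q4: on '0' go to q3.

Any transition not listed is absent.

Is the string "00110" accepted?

Start in {q1}.
Read '0': {q1} → {q4}.
Read '0': {q4} → {q3}.
Read '1': {q3} → {q1, q3}.
Read '1': {q1, q3} → {q1, q3}.
Read '0': {q1, q3} → {q4}.
The final set {q4} contains the accepting state q4.

Yes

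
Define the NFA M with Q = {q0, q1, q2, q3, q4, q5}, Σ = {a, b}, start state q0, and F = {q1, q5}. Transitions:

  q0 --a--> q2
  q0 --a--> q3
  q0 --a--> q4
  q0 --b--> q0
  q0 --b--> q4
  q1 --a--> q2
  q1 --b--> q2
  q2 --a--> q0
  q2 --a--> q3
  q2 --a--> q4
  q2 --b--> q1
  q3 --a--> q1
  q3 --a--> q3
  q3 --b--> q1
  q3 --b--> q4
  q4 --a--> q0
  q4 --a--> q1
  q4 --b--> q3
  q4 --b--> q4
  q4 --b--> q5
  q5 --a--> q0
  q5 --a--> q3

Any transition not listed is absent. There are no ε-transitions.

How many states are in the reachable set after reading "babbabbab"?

6

Start in {q0}.
Read 'b': {q0} → {q0, q4}.
Read 'a': {q0, q4} → {q0, q1, q2, q3, q4}.
Read 'b': {q0, q1, q2, q3, q4} → {q0, q1, q2, q3, q4, q5}.
Read 'b': {q0, q1, q2, q3, q4, q5} → {q0, q1, q2, q3, q4, q5}.
Read 'a': {q0, q1, q2, q3, q4, q5} → {q0, q1, q2, q3, q4}.
Read 'b': {q0, q1, q2, q3, q4} → {q0, q1, q2, q3, q4, q5}.
Read 'b': {q0, q1, q2, q3, q4, q5} → {q0, q1, q2, q3, q4, q5}.
Read 'a': {q0, q1, q2, q3, q4, q5} → {q0, q1, q2, q3, q4}.
Read 'b': {q0, q1, q2, q3, q4} → {q0, q1, q2, q3, q4, q5}.
That set has 6 states.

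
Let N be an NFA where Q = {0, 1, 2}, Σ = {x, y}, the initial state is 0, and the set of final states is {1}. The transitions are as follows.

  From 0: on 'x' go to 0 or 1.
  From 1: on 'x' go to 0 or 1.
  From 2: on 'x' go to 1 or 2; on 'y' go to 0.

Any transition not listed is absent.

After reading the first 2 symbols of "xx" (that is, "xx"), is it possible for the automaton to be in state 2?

Start in {0}.
Read 'x': {0} → {0, 1}.
Read 'x': {0, 1} → {0, 1}.
State 2 is not in {0, 1}.

No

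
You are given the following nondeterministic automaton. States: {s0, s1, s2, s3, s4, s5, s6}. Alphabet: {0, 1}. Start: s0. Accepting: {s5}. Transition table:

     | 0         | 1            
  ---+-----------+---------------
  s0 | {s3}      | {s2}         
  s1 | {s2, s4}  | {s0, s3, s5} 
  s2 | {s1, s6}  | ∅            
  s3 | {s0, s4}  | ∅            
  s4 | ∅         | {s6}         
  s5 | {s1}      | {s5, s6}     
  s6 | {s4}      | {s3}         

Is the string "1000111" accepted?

Start in {s0}.
Read '1': s0→{s2}; now {s2}.
Read '0': s2→{s1, s6}; now {s1, s6}.
Read '0': s1→{s2, s4}, s6→{s4}; now {s2, s4}.
Read '0': s2→{s1, s6}, s4→∅; now {s1, s6}.
Read '1': s1→{s0, s3, s5}, s6→{s3}; now {s0, s3, s5}.
Read '1': s0→{s2}, s3→∅, s5→{s5, s6}; now {s2, s5, s6}.
Read '1': s2→∅, s5→{s5, s6}, s6→{s3}; now {s3, s5, s6}.
The final set {s3, s5, s6} contains the accepting state s5.

Yes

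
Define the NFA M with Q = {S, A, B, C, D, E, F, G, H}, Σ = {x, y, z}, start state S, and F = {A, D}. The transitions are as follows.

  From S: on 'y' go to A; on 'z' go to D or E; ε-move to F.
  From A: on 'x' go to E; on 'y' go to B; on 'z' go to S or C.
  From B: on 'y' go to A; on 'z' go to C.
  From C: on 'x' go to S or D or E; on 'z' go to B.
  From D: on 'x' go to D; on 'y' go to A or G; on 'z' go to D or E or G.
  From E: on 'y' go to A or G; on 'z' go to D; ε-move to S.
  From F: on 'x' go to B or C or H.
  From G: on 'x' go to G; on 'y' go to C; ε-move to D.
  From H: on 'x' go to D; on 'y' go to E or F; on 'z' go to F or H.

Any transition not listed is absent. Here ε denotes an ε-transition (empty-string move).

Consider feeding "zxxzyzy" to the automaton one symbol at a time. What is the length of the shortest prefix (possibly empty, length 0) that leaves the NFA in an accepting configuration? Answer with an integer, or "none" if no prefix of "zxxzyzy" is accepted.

1

Start: ε-closure({S}) = {S, F}.
Read 'z': S→{D, E}, F→∅; union {D, E}; ε-closure = {S, D, E, F}.
None of the earlier sets intersect F, but {S, D, E, F} does.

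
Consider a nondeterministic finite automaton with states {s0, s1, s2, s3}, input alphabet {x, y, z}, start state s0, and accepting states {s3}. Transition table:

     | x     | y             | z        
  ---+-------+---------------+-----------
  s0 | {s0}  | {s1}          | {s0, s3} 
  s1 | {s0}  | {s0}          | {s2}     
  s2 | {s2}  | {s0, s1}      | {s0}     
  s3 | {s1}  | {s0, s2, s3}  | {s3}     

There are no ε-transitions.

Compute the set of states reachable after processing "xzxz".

{s0, s2, s3}

Start in {s0}.
Read 'x': {s0} → {s0}.
Read 'z': {s0} → {s0, s3}.
Read 'x': {s0, s3} → {s0, s1}.
Read 'z': {s0, s1} → {s0, s2, s3}.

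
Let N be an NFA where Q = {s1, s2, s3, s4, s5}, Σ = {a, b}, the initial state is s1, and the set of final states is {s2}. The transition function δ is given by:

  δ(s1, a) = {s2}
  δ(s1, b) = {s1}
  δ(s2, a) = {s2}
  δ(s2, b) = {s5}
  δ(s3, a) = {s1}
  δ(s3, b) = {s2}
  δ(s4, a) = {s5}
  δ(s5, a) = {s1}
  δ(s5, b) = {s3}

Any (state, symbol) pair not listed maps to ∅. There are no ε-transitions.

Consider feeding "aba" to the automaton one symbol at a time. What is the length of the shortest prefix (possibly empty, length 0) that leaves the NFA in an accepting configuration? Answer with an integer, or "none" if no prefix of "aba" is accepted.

1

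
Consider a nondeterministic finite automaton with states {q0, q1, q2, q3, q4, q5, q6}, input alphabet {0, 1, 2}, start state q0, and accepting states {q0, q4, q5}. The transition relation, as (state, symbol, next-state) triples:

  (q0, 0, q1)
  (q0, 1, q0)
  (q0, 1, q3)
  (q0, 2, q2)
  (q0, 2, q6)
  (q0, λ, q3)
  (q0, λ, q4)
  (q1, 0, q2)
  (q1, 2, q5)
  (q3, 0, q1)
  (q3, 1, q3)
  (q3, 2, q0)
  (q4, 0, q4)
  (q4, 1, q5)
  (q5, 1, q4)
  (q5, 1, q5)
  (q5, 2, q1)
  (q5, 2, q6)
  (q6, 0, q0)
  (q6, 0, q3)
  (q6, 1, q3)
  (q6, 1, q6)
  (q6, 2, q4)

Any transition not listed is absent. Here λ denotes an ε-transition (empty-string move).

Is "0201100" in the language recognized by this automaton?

Start: ε-closure({q0}) = {q0, q3, q4}.
Read '0': {q0, q3, q4} → {q1, q4}.
Read '2': {q1, q4} → {q5}.
Read '0': {q5} → ∅.
The set is empty and remains empty for the remaining 4 symbols.
The final set ∅ contains no accepting state.

No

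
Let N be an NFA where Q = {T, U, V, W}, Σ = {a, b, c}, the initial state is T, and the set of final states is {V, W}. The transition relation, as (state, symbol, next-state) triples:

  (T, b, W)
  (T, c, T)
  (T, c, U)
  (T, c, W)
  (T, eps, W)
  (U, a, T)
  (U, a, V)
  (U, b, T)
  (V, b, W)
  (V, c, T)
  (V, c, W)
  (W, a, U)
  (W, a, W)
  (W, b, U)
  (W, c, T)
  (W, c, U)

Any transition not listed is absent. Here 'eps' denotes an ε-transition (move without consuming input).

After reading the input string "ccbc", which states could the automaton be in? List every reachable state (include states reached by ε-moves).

Start: ε-closure({T}) = {T, W}.
Read 'c': T→{T, U, W}, W→{T, U}; now {T, U, W}.
Read 'c': T→{T, U, W}, U→∅, W→{T, U}; now {T, U, W}.
Read 'b': T→{W}, U→{T}, W→{U}; now {T, U, W}.
Read 'c': T→{T, U, W}, U→∅, W→{T, U}; now {T, U, W}.

{T, U, W}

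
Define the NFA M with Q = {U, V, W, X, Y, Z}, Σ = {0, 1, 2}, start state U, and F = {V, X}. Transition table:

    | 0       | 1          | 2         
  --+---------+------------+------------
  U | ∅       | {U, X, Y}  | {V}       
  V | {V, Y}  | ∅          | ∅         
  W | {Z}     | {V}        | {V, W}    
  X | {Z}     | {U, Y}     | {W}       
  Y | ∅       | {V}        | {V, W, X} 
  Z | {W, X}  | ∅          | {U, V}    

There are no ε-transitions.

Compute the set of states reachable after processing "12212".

∅

Start in {U}.
Read '1': {U} → {U, X, Y}.
Read '2': {U, X, Y} → {V, W, X}.
Read '2': {V, W, X} → {V, W}.
Read '1': {V, W} → {V}.
Read '2': {V} → ∅.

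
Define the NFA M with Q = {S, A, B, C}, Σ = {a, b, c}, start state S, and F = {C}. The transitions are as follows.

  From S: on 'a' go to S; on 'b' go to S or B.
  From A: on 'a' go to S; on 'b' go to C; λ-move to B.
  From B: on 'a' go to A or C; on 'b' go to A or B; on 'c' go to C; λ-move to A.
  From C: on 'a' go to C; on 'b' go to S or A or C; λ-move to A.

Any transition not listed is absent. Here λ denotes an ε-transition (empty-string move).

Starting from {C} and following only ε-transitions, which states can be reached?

{A, B, C}

Begin with {C}.
ε-move C → A; add A.
ε-move A → B; add B.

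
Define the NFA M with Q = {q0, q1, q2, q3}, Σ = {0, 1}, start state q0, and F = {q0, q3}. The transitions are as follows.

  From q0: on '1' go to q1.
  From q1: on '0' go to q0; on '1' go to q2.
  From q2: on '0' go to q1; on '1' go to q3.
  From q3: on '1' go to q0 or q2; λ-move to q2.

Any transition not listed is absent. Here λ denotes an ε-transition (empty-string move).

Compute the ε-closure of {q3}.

Begin with {q3}.
ε-move q3 → q2; add q2.

{q2, q3}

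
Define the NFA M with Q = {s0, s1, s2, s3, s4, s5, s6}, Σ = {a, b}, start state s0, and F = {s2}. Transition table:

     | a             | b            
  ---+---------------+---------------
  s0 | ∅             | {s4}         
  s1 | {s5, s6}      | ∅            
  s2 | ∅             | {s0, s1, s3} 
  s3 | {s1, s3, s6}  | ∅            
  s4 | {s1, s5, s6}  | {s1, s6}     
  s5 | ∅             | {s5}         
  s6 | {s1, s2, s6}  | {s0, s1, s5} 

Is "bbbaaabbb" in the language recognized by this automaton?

No

Start in {s0}.
Read 'b': {s0} → {s4}.
Read 'b': {s4} → {s1, s6}.
Read 'b': {s1, s6} → {s0, s1, s5}.
Read 'a': {s0, s1, s5} → {s5, s6}.
Read 'a': {s5, s6} → {s1, s2, s6}.
Read 'a': {s1, s2, s6} → {s1, s2, s5, s6}.
Read 'b': {s1, s2, s5, s6} → {s0, s1, s3, s5}.
Read 'b': {s0, s1, s3, s5} → {s4, s5}.
Read 'b': {s4, s5} → {s1, s5, s6}.
The final set {s1, s5, s6} contains no accepting state.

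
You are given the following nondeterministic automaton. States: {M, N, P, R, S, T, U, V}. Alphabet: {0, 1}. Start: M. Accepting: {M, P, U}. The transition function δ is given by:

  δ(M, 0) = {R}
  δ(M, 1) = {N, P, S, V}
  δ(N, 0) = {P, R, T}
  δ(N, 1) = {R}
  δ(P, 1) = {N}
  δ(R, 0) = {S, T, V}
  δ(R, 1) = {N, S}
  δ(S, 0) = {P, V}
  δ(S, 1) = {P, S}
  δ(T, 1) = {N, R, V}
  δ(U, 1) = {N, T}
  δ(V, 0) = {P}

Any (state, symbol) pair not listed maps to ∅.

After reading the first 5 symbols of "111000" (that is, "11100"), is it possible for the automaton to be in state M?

Start in {M}.
Read '1': {M} → {N, P, S, V}.
Read '1': {N, P, S, V} → {N, P, R, S}.
Read '1': {N, P, R, S} → {N, P, R, S}.
Read '0': {N, P, R, S} → {P, R, S, T, V}.
Read '0': {P, R, S, T, V} → {P, S, T, V}.
State M is not in {P, S, T, V}.

No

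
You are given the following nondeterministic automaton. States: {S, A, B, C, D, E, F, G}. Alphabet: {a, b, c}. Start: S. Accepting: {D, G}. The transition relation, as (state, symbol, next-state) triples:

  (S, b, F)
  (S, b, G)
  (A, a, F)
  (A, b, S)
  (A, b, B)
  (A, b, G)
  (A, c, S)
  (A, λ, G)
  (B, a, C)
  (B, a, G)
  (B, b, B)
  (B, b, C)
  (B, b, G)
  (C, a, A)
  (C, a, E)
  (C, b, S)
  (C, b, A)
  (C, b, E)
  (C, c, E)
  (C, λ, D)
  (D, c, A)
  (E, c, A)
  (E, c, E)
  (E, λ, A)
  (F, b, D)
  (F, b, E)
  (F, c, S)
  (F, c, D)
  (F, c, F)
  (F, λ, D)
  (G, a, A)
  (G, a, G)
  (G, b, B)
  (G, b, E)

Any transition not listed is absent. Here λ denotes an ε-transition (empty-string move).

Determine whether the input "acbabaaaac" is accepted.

Start in {S}.
Read 'a': S→∅; now ∅.
The set is empty and remains empty for the remaining 9 symbols.
The final set ∅ contains no accepting state.

No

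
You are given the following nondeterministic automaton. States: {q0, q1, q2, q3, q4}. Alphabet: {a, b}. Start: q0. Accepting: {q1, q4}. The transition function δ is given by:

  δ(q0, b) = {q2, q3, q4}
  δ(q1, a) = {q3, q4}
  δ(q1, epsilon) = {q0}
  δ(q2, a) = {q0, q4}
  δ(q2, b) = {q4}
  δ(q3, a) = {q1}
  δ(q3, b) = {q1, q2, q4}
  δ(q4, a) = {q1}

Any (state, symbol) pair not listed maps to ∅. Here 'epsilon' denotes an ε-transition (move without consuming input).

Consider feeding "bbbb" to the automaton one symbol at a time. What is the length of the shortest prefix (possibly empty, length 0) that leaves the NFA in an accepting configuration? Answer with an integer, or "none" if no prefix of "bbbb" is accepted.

Start in {q0}.
Read 'b': q0→{q2, q3, q4}; now {q2, q3, q4}.
None of the earlier sets intersect F, but {q2, q3, q4} does.

1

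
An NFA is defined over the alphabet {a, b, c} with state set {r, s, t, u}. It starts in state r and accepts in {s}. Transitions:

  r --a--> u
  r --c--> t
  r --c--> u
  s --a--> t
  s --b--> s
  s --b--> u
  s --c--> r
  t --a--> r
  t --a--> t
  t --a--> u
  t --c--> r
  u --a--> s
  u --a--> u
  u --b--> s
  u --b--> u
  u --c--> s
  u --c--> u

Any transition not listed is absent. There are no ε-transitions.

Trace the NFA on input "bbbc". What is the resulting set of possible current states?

Start in {r}.
Read 'b': r→∅; now ∅.
The set is empty and remains empty for the remaining 3 symbols.

∅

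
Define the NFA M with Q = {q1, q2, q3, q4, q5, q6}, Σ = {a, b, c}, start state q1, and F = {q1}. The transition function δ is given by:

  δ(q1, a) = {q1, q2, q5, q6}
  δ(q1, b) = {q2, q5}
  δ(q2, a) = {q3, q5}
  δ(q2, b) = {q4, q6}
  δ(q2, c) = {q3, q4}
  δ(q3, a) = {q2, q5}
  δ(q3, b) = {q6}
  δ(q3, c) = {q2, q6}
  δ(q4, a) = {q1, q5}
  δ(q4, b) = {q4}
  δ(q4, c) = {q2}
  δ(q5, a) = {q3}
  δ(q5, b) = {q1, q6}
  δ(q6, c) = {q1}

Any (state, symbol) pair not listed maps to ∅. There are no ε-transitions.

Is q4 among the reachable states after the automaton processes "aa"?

No

Start in {q1}.
Read 'a': {q1} → {q1, q2, q5, q6}.
Read 'a': {q1, q2, q5, q6} → {q1, q2, q3, q5, q6}.
State q4 is not in {q1, q2, q3, q5, q6}.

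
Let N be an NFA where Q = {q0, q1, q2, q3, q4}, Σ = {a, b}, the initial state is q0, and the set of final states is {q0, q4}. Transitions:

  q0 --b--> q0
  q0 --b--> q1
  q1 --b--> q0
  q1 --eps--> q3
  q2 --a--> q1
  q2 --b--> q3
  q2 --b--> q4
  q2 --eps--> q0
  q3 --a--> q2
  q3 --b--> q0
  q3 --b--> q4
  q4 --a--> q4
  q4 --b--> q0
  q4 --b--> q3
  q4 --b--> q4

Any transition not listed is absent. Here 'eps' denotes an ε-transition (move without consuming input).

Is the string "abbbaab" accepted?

Start in {q0}.
Read 'a': q0→∅; now ∅.
The set is empty and remains empty for the remaining 6 symbols.
The final set ∅ contains no accepting state.

No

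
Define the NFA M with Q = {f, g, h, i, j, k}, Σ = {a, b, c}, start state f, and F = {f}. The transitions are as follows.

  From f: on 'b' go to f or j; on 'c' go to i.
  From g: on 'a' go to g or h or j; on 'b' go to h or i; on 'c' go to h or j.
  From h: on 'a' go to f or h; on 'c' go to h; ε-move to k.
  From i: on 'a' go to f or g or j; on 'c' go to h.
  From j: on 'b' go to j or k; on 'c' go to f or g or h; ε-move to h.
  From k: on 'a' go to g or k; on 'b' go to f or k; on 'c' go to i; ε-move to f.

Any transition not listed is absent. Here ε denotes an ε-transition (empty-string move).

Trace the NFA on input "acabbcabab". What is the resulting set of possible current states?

∅

Start in {f}.
Read 'a': {f} → ∅.
The set is empty and remains empty for the remaining 9 symbols.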